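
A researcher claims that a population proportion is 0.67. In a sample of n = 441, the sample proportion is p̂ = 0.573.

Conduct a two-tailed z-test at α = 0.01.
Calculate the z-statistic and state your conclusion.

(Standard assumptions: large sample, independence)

Answer: z = -4.3321, reject H₀

Derivation:
H₀: p = 0.67, H₁: p ≠ 0.67
Standard error: SE = √(p₀(1-p₀)/n) = √(0.67×0.33/441) = 0.022391
z-statistic: z = (p̂ - p₀)/SE = (0.573 - 0.67)/0.022391 = -4.3321
Critical value: z_0.005 = ±2.576
p-value < 0.0001
Decision: reject H₀ at α = 0.01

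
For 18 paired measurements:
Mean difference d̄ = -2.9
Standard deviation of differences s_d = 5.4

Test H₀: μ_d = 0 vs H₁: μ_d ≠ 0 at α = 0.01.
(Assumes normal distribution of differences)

df = n - 1 = 17
SE = s_d/√n = 5.4/√18 = 1.2728
t = d̄/SE = -2.9/1.2728 = -2.2784
Critical value: t_{0.005,17} = ±2.898
p-value ≈ 0.0359
Decision: fail to reject H₀

Answer: t = -2.2784, fail to reject H₀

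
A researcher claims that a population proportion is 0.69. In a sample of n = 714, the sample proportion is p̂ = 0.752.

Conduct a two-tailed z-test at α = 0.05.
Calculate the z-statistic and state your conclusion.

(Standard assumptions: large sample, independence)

H₀: p = 0.69, H₁: p ≠ 0.69
Standard error: SE = √(p₀(1-p₀)/n) = √(0.69×0.31/714) = 0.017308
z-statistic: z = (p̂ - p₀)/SE = (0.752 - 0.69)/0.017308 = 3.5822
Critical value: z_0.025 = ±1.960
p-value = 0.0003
Decision: reject H₀ at α = 0.05

Answer: z = 3.5822, reject H₀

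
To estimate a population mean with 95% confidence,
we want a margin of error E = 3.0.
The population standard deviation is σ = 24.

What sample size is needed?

z_0.025 = 1.960
n = (z×σ/E)² = (1.960×24/3.0)²
n = 245.8624
Round up: n = 246

Answer: n = 246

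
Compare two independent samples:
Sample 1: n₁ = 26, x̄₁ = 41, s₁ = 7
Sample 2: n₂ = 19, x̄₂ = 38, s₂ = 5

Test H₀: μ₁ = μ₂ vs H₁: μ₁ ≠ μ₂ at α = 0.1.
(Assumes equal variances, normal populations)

Pooled variance: s²_p = [25×7² + 18×5²]/(43) = 38.9535
s_p = 6.2413
SE = s_p×√(1/n₁ + 1/n₂) = 6.2413×√(1/26 + 1/19) = 1.8837
t = (x̄₁ - x̄₂)/SE = (41 - 38)/1.8837 = 1.5926
df = 43, t-critical = ±1.681
Decision: fail to reject H₀

Answer: t = 1.5926, fail to reject H₀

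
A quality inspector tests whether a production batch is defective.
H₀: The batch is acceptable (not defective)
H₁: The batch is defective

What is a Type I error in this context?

Answer: Rejecting an acceptable batch

Derivation:
Type I error: rejecting H₀ when it is actually true (false positive).
Type II error: failing to reject H₀ when H₁ is actually true (false negative).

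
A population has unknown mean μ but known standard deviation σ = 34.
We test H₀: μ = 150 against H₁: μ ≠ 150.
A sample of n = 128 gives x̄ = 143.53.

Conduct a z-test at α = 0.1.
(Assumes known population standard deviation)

Standard error: SE = σ/√n = 34/√128 = 3.0052
z-statistic: z = (x̄ - μ₀)/SE = (143.53 - 150)/3.0052 = -2.1529
Critical value: ±1.645
p-value = 0.0313
Decision: reject H₀

Answer: z = -2.1529, reject H₀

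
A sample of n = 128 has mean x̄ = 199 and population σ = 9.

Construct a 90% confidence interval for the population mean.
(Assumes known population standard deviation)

Confidence level: 90%, α = 0.1
z_0.05 = 1.645
SE = σ/√n = 9/√128 = 0.7955
Margin of error = 1.645 × 0.7955 = 1.3086
CI: x̄ ± margin = 199 ± 1.3086
CI: (197.6914, 200.3086)

Answer: (197.6914, 200.3086)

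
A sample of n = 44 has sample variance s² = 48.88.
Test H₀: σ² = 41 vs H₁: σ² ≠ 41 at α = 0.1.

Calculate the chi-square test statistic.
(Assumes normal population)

Answer: χ² = 51.2644, fail to reject H₀

Derivation:
df = n - 1 = 43
χ² = (n-1)s²/σ₀² = 43×48.88/41 = 51.2644
Critical values: χ²_{0.95,43} = 28.965, χ²_{0.05,43} = 59.304
Rejection region: χ² < 28.965 or χ² > 59.304
Decision: fail to reject H₀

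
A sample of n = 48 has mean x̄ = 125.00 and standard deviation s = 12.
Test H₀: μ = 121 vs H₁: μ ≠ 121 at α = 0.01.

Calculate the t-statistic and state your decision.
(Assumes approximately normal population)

df = n - 1 = 47
SE = s/√n = 12/√48 = 1.7321
t = (x̄ - μ₀)/SE = (125.00 - 121)/1.7321 = 2.3093
Critical value: t_{0.005,47} = ±2.685
p-value ≈ 0.0254
Decision: fail to reject H₀

Answer: t = 2.3093, fail to reject H₀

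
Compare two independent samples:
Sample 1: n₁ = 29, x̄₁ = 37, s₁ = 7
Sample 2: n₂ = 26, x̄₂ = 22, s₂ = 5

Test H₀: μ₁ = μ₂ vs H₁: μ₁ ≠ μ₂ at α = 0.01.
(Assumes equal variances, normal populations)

Answer: t = 9.0481, reject H₀

Derivation:
Pooled variance: s²_p = [28×7² + 25×5²]/(53) = 37.6792
s_p = 6.1383
SE = s_p×√(1/n₁ + 1/n₂) = 6.1383×√(1/29 + 1/26) = 1.6578
t = (x̄₁ - x̄₂)/SE = (37 - 22)/1.6578 = 9.0481
df = 53, t-critical = ±2.672
Decision: reject H₀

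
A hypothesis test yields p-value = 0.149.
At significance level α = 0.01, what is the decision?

Compare p-value to α:
0.149 ≥ 0.01
Decision: fail to reject H₀

Answer: fail to reject H₀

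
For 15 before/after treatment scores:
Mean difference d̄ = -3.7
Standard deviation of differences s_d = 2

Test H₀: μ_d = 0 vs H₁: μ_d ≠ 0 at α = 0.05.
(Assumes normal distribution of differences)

Answer: t = -7.1650, reject H₀

Derivation:
df = n - 1 = 14
SE = s_d/√n = 2/√15 = 0.5164
t = d̄/SE = -3.7/0.5164 = -7.1650
Critical value: t_{0.025,14} = ±2.145
p-value < 0.0001
Decision: reject H₀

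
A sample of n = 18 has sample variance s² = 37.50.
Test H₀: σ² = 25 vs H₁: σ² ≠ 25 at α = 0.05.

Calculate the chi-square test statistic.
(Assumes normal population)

df = n - 1 = 17
χ² = (n-1)s²/σ₀² = 17×37.50/25 = 25.5000
Critical values: χ²_{0.975,17} = 7.564, χ²_{0.025,17} = 30.191
Rejection region: χ² < 7.564 or χ² > 30.191
Decision: fail to reject H₀

Answer: χ² = 25.5000, fail to reject H₀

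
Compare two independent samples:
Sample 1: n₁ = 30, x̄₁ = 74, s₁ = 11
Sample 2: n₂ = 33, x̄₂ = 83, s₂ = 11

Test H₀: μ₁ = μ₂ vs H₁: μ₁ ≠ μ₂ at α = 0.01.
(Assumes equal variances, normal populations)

Pooled variance: s²_p = [29×11² + 32×11²]/(61) = 121.0000
s_p = 11.0000
SE = s_p×√(1/n₁ + 1/n₂) = 11.0000×√(1/30 + 1/33) = 2.7749
t = (x̄₁ - x̄₂)/SE = (74 - 83)/2.7749 = -3.2434
df = 61, t-critical = ±2.659
Decision: reject H₀

Answer: t = -3.2434, reject H₀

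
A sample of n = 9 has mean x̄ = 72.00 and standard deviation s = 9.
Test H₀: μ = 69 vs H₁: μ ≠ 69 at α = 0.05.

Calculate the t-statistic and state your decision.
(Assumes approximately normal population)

df = n - 1 = 8
SE = s/√n = 9/√9 = 3.0000
t = (x̄ - μ₀)/SE = (72.00 - 69)/3.0000 = 1.0000
Critical value: t_{0.025,8} = ±2.306
p-value ≈ 0.3466
Decision: fail to reject H₀

Answer: t = 1.0000, fail to reject H₀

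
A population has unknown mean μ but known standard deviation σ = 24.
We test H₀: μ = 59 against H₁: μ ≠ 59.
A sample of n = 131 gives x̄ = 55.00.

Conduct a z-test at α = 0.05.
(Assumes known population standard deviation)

Standard error: SE = σ/√n = 24/√131 = 2.0969
z-statistic: z = (x̄ - μ₀)/SE = (55.00 - 59)/2.0969 = -1.9076
Critical value: ±1.960
p-value = 0.0564
Decision: fail to reject H₀

Answer: z = -1.9076, fail to reject H₀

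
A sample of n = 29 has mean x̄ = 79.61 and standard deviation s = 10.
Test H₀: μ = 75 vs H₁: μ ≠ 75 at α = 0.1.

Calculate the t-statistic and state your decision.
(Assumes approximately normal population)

df = n - 1 = 28
SE = s/√n = 10/√29 = 1.8570
t = (x̄ - μ₀)/SE = (79.61 - 75)/1.8570 = 2.4825
Critical value: t_{0.05,28} = ±1.701
p-value ≈ 0.0193
Decision: reject H₀

Answer: t = 2.4825, reject H₀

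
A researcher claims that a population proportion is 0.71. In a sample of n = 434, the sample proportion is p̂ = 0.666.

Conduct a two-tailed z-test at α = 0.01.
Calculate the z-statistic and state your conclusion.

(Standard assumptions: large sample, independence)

H₀: p = 0.71, H₁: p ≠ 0.71
Standard error: SE = √(p₀(1-p₀)/n) = √(0.71×0.29/434) = 0.021781
z-statistic: z = (p̂ - p₀)/SE = (0.666 - 0.71)/0.021781 = -2.0201
Critical value: z_0.005 = ±2.576
p-value = 0.0434
Decision: fail to reject H₀ at α = 0.01

Answer: z = -2.0201, fail to reject H₀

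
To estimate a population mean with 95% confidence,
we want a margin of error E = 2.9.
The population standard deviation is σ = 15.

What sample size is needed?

z_0.025 = 1.960
n = (z×σ/E)² = (1.960×15/2.9)²
n = 102.7776
Round up: n = 103

Answer: n = 103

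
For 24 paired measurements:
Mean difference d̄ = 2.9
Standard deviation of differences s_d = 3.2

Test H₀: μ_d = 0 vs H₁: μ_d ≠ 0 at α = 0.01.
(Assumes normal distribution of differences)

Answer: t = 4.4397, reject H₀

Derivation:
df = n - 1 = 23
SE = s_d/√n = 3.2/√24 = 0.6532
t = d̄/SE = 2.9/0.6532 = 4.4397
Critical value: t_{0.005,23} = ±2.807
p-value ≈ 0.0002
Decision: reject H₀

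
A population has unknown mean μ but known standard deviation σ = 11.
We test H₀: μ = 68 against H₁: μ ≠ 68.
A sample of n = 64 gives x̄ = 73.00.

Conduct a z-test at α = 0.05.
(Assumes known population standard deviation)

Answer: z = 3.6364, reject H₀

Derivation:
Standard error: SE = σ/√n = 11/√64 = 1.3750
z-statistic: z = (x̄ - μ₀)/SE = (73.00 - 68)/1.3750 = 3.6364
Critical value: ±1.960
p-value = 0.0003
Decision: reject H₀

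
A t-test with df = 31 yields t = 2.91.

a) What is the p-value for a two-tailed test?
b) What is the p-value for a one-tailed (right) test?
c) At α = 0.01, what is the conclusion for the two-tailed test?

Using t-distribution with df = 31:
a) Two-tailed: p = 2×P(T > 2.91) = 0.0066
b) One-tailed: p = P(T > 2.91) = 0.0033
c) 0.0066 < 0.01, reject H₀

Answer: a) 0.0066, b) 0.0033, c) reject H₀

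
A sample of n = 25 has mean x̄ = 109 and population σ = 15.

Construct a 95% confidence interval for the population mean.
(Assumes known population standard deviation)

Answer: (103.1200, 114.8800)

Derivation:
Confidence level: 95%, α = 0.05
z_0.025 = 1.960
SE = σ/√n = 15/√25 = 3.0000
Margin of error = 1.960 × 3.0000 = 5.8800
CI: x̄ ± margin = 109 ± 5.8800
CI: (103.1200, 114.8800)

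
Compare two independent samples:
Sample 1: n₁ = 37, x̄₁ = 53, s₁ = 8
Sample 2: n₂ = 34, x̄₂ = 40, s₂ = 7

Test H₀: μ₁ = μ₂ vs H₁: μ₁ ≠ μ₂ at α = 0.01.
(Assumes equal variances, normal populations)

Pooled variance: s²_p = [36×8² + 33×7²]/(69) = 56.8261
s_p = 7.5383
SE = s_p×√(1/n₁ + 1/n₂) = 7.5383×√(1/37 + 1/34) = 1.7909
t = (x̄₁ - x̄₂)/SE = (53 - 40)/1.7909 = 7.2589
df = 69, t-critical = ±2.649
Decision: reject H₀

Answer: t = 7.2589, reject H₀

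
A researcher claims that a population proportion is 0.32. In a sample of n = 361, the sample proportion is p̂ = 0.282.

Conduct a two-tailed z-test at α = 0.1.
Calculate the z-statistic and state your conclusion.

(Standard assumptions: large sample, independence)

H₀: p = 0.32, H₁: p ≠ 0.32
Standard error: SE = √(p₀(1-p₀)/n) = √(0.32×0.68/361) = 0.024551
z-statistic: z = (p̂ - p₀)/SE = (0.282 - 0.32)/0.024551 = -1.5478
Critical value: z_0.05 = ±1.645
p-value = 0.1217
Decision: fail to reject H₀ at α = 0.1

Answer: z = -1.5478, fail to reject H₀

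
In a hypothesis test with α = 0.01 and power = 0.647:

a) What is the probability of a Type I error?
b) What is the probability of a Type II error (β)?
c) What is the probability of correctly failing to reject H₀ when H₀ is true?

a) Type I error probability = α = 0.01
b) Power = P(reject H₀ | H₁ true) = 1 - β = 0.647, so Type II error probability = β = 1 - Power = 0.353
c) P(fail to reject H₀ | H₀ true) = 1 - α = 0.99

Answer: a) 0.01, b) 0.353, c) 0.99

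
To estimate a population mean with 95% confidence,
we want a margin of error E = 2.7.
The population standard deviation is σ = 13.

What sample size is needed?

z_0.025 = 1.960
n = (z×σ/E)² = (1.960×13/2.7)²
n = 89.0577
Round up: n = 90

Answer: n = 90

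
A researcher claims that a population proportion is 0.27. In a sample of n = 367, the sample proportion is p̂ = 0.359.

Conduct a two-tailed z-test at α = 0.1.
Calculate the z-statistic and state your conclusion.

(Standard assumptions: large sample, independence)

H₀: p = 0.27, H₁: p ≠ 0.27
Standard error: SE = √(p₀(1-p₀)/n) = √(0.27×0.73/367) = 0.023174
z-statistic: z = (p̂ - p₀)/SE = (0.359 - 0.27)/0.023174 = 3.8405
Critical value: z_0.05 = ±1.645
p-value = 0.0001
Decision: reject H₀ at α = 0.1

Answer: z = 3.8405, reject H₀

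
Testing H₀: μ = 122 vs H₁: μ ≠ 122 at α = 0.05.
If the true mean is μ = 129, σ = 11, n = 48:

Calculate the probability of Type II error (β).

SE = σ/√n = 11/√48 = 1.5877
Critical values: μ₀ ± z_0.025×SE = 122 ± 1.960×1.5877
Acceptance region: (118.8881, 125.1119)
Under H₁ (μ = 129): z_high = (125.1119 - 129)/1.5877 = -2.4489, z_low = (118.8881 - 129)/1.5877 = -6.3689
β = P(not reject | H₁) = Φ(-2.4489) - Φ(-6.3689) ≈ 0.0072

Answer: β ≈ 0.0072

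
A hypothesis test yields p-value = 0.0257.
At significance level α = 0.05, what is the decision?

Answer: reject H₀

Derivation:
Compare p-value to α:
0.0257 < 0.05
Decision: reject H₀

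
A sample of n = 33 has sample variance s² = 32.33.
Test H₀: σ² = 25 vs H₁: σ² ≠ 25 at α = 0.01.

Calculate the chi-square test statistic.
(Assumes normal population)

Answer: χ² = 41.3824, fail to reject H₀

Derivation:
df = n - 1 = 32
χ² = (n-1)s²/σ₀² = 32×32.33/25 = 41.3824
Critical values: χ²_{0.995,32} = 15.134, χ²_{0.005,32} = 56.328
Rejection region: χ² < 15.134 or χ² > 56.328
Decision: fail to reject H₀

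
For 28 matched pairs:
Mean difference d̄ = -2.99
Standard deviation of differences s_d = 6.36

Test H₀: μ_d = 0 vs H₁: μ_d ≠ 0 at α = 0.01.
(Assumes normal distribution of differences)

Answer: t = -2.4877, fail to reject H₀

Derivation:
df = n - 1 = 27
SE = s_d/√n = 6.36/√28 = 1.2019
t = d̄/SE = -2.99/1.2019 = -2.4877
Critical value: t_{0.005,27} = ±2.771
p-value ≈ 0.0193
Decision: fail to reject H₀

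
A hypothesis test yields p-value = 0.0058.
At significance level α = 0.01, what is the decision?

Answer: reject H₀

Derivation:
Compare p-value to α:
0.0058 < 0.01
Decision: reject H₀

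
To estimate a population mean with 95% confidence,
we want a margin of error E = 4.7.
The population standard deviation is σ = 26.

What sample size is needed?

z_0.025 = 1.960
n = (z×σ/E)² = (1.960×26/4.7)²
n = 117.5610
Round up: n = 118

Answer: n = 118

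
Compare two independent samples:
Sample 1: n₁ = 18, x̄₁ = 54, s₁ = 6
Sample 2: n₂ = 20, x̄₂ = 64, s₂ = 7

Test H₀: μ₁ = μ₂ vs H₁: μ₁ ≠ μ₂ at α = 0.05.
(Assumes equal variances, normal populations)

Pooled variance: s²_p = [17×6² + 19×7²]/(36) = 42.8611
s_p = 6.5468
SE = s_p×√(1/n₁ + 1/n₂) = 6.5468×√(1/18 + 1/20) = 2.1270
t = (x̄₁ - x̄₂)/SE = (54 - 64)/2.1270 = -4.7015
df = 36, t-critical = ±2.028
Decision: reject H₀

Answer: t = -4.7015, reject H₀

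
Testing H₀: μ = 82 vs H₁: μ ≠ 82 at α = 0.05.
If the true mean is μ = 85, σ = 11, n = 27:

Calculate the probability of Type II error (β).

SE = σ/√n = 11/√27 = 2.1170
Critical values: μ₀ ± z_0.025×SE = 82 ± 1.960×2.1170
Acceptance region: (77.8507, 86.1493)
Under H₁ (μ = 85): z_high = (86.1493 - 85)/2.1170 = 0.5429, z_low = (77.8507 - 85)/2.1170 = -3.3771
β = P(not reject | H₁) = Φ(0.5429) - Φ(-3.3771) ≈ 0.7060

Answer: β ≈ 0.7060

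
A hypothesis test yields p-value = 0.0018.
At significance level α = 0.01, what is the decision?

Answer: reject H₀

Derivation:
Compare p-value to α:
0.0018 < 0.01
Decision: reject H₀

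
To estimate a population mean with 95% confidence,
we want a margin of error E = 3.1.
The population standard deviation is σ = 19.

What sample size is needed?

z_0.025 = 1.960
n = (z×σ/E)² = (1.960×19/3.1)²
n = 144.3098
Round up: n = 145

Answer: n = 145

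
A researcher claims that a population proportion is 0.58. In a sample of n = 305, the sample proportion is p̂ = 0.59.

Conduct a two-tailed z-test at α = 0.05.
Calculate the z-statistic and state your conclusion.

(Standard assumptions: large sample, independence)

Answer: z = 0.3538, fail to reject H₀

Derivation:
H₀: p = 0.58, H₁: p ≠ 0.58
Standard error: SE = √(p₀(1-p₀)/n) = √(0.58×0.42/305) = 0.028261
z-statistic: z = (p̂ - p₀)/SE = (0.59 - 0.58)/0.028261 = 0.3538
Critical value: z_0.025 = ±1.960
p-value = 0.7235
Decision: fail to reject H₀ at α = 0.05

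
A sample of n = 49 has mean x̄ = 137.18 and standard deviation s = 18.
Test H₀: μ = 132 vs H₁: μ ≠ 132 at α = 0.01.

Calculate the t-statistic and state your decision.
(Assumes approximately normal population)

df = n - 1 = 48
SE = s/√n = 18/√49 = 2.5714
t = (x̄ - μ₀)/SE = (137.18 - 132)/2.5714 = 2.0145
Critical value: t_{0.005,48} = ±2.682
p-value ≈ 0.0496
Decision: fail to reject H₀

Answer: t = 2.0145, fail to reject H₀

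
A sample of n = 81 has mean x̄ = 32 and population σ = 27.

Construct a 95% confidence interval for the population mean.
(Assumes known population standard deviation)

Confidence level: 95%, α = 0.05
z_0.025 = 1.960
SE = σ/√n = 27/√81 = 3.0000
Margin of error = 1.960 × 3.0000 = 5.8800
CI: x̄ ± margin = 32 ± 5.8800
CI: (26.1200, 37.8800)

Answer: (26.1200, 37.8800)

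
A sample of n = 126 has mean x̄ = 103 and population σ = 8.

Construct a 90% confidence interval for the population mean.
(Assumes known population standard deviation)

Answer: (101.8276, 104.1724)

Derivation:
Confidence level: 90%, α = 0.1
z_0.05 = 1.645
SE = σ/√n = 8/√126 = 0.7127
Margin of error = 1.645 × 0.7127 = 1.1724
CI: x̄ ± margin = 103 ± 1.1724
CI: (101.8276, 104.1724)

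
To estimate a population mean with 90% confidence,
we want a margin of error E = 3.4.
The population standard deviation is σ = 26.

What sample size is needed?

z_0.05 = 1.645
n = (z×σ/E)² = (1.645×26/3.4)²
n = 158.2416
Round up: n = 159

Answer: n = 159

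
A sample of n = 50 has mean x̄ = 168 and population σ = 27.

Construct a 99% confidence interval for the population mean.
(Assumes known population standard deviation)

Confidence level: 99%, α = 0.01
z_0.005 = 2.576
SE = σ/√n = 27/√50 = 3.8184
Margin of error = 2.576 × 3.8184 = 9.8362
CI: x̄ ± margin = 168 ± 9.8362
CI: (158.1638, 177.8362)

Answer: (158.1638, 177.8362)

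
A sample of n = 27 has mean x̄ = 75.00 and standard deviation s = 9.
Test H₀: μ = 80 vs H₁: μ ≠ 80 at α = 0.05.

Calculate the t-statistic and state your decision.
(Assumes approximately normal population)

Answer: t = -2.8867, reject H₀

Derivation:
df = n - 1 = 26
SE = s/√n = 9/√27 = 1.7321
t = (x̄ - μ₀)/SE = (75.00 - 80)/1.7321 = -2.8867
Critical value: t_{0.025,26} = ±2.056
p-value ≈ 0.0077
Decision: reject H₀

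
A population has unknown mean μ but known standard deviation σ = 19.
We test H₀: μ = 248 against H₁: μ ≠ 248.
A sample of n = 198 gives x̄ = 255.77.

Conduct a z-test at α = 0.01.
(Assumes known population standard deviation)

Answer: z = 5.7543, reject H₀

Derivation:
Standard error: SE = σ/√n = 19/√198 = 1.3503
z-statistic: z = (x̄ - μ₀)/SE = (255.77 - 248)/1.3503 = 5.7543
Critical value: ±2.576
p-value < 0.0001
Decision: reject H₀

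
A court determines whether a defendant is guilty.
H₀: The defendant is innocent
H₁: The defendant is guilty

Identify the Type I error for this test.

A Type I error (probability α) occurs when we reject a true H₀.
A Type II error (probability β) occurs when we fail to reject a false H₀.

Answer: Convicting an innocent person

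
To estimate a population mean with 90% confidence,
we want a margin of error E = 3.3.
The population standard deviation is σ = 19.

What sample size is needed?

z_0.05 = 1.645
n = (z×σ/E)² = (1.645×19/3.3)²
n = 89.7039
Round up: n = 90

Answer: n = 90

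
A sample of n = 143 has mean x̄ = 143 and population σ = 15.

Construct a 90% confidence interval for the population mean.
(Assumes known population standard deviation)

Answer: (140.9365, 145.0635)

Derivation:
Confidence level: 90%, α = 0.1
z_0.05 = 1.645
SE = σ/√n = 15/√143 = 1.2544
Margin of error = 1.645 × 1.2544 = 2.0635
CI: x̄ ± margin = 143 ± 2.0635
CI: (140.9365, 145.0635)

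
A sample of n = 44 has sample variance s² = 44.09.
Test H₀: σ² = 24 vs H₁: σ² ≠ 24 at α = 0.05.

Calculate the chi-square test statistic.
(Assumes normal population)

Answer: χ² = 78.9946, reject H₀

Derivation:
df = n - 1 = 43
χ² = (n-1)s²/σ₀² = 43×44.09/24 = 78.9946
Critical values: χ²_{0.975,43} = 26.785, χ²_{0.025,43} = 62.990
Rejection region: χ² < 26.785 or χ² > 62.990
Decision: reject H₀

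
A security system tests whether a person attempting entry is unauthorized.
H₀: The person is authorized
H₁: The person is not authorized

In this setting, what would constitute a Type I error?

Type I error: rejecting H₀ when it is actually true (false positive).
Type II error: failing to reject H₀ when H₁ is actually true (false negative).

Answer: Denying entry to an authorized person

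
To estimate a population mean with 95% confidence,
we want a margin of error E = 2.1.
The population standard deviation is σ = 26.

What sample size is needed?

Answer: n = 589

Derivation:
z_0.025 = 1.960
n = (z×σ/E)² = (1.960×26/2.1)²
n = 588.8711
Round up: n = 589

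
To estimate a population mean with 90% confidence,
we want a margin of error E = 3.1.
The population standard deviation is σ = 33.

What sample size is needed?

z_0.05 = 1.645
n = (z×σ/E)² = (1.645×33/3.1)²
n = 306.6453
Round up: n = 307

Answer: n = 307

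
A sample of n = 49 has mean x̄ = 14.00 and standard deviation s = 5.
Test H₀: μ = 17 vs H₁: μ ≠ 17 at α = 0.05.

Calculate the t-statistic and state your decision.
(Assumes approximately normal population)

Answer: t = -4.1999, reject H₀

Derivation:
df = n - 1 = 48
SE = s/√n = 5/√49 = 0.7143
t = (x̄ - μ₀)/SE = (14.00 - 17)/0.7143 = -4.1999
Critical value: t_{0.025,48} = ±2.011
p-value ≈ 0.0001
Decision: reject H₀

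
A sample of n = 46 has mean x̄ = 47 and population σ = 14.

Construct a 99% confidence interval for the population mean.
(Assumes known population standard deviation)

Confidence level: 99%, α = 0.01
z_0.005 = 2.576
SE = σ/√n = 14/√46 = 2.0642
Margin of error = 2.576 × 2.0642 = 5.3174
CI: x̄ ± margin = 47 ± 5.3174
CI: (41.6826, 52.3174)

Answer: (41.6826, 52.3174)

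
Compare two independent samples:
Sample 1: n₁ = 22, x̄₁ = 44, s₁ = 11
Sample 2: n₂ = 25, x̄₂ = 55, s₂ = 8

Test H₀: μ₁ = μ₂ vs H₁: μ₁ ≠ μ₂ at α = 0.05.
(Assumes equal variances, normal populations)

Answer: t = -3.9533, reject H₀

Derivation:
Pooled variance: s²_p = [21×11² + 24×8²]/(45) = 90.6000
s_p = 9.5184
SE = s_p×√(1/n₁ + 1/n₂) = 9.5184×√(1/22 + 1/25) = 2.7825
t = (x̄₁ - x̄₂)/SE = (44 - 55)/2.7825 = -3.9533
df = 45, t-critical = ±2.014
Decision: reject H₀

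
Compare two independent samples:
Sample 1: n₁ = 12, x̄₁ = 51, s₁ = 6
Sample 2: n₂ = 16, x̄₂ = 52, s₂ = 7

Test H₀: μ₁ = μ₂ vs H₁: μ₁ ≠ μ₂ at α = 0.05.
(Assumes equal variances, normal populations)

Answer: t = -0.3970, fail to reject H₀

Derivation:
Pooled variance: s²_p = [11×6² + 15×7²]/(26) = 43.5000
s_p = 6.5955
SE = s_p×√(1/n₁ + 1/n₂) = 6.5955×√(1/12 + 1/16) = 2.5187
t = (x̄₁ - x̄₂)/SE = (51 - 52)/2.5187 = -0.3970
df = 26, t-critical = ±2.056
Decision: fail to reject H₀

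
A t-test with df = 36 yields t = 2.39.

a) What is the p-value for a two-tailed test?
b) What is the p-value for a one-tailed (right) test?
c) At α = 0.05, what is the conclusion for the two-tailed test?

Using t-distribution with df = 36:
a) Two-tailed: p = 2×P(T > 2.39) = 0.0222
b) One-tailed: p = P(T > 2.39) = 0.0111
c) 0.0222 < 0.05, reject H₀

Answer: a) 0.0222, b) 0.0111, c) reject H₀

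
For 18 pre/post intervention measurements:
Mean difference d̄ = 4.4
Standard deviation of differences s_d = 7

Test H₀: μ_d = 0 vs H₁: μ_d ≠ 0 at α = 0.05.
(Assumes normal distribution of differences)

Answer: t = 2.6668, reject H₀

Derivation:
df = n - 1 = 17
SE = s_d/√n = 7/√18 = 1.6499
t = d̄/SE = 4.4/1.6499 = 2.6668
Critical value: t_{0.025,17} = ±2.110
p-value ≈ 0.0163
Decision: reject H₀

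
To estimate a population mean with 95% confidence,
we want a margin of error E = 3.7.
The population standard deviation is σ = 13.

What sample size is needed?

Answer: n = 48

Derivation:
z_0.025 = 1.960
n = (z×σ/E)² = (1.960×13/3.7)²
n = 47.4237
Round up: n = 48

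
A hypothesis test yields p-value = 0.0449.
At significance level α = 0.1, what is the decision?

Compare p-value to α:
0.0449 < 0.1
Decision: reject H₀

Answer: reject H₀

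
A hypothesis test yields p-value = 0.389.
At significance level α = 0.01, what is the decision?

Compare p-value to α:
0.389 ≥ 0.01
Decision: fail to reject H₀

Answer: fail to reject H₀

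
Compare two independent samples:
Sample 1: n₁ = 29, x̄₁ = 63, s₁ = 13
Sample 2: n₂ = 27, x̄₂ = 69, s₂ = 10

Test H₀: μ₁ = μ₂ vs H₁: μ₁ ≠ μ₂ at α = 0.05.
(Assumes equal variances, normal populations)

Answer: t = -1.9254, fail to reject H₀

Derivation:
Pooled variance: s²_p = [28×13² + 26×10²]/(54) = 135.7778
s_p = 11.6524
SE = s_p×√(1/n₁ + 1/n₂) = 11.6524×√(1/29 + 1/27) = 3.1162
t = (x̄₁ - x̄₂)/SE = (63 - 69)/3.1162 = -1.9254
df = 54, t-critical = ±2.005
Decision: fail to reject H₀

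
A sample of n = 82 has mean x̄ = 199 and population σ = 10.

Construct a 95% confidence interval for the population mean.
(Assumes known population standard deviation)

Confidence level: 95%, α = 0.05
z_0.025 = 1.960
SE = σ/√n = 10/√82 = 1.1043
Margin of error = 1.960 × 1.1043 = 2.1644
CI: x̄ ± margin = 199 ± 2.1644
CI: (196.8356, 201.1644)

Answer: (196.8356, 201.1644)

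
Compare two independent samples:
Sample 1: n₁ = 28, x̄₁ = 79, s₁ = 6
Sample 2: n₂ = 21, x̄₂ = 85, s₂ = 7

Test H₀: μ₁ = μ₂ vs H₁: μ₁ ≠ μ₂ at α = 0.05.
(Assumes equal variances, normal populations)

Answer: t = -3.2251, reject H₀

Derivation:
Pooled variance: s²_p = [27×6² + 20×7²]/(47) = 41.5319
s_p = 6.4445
SE = s_p×√(1/n₁ + 1/n₂) = 6.4445×√(1/28 + 1/21) = 1.8604
t = (x̄₁ - x̄₂)/SE = (79 - 85)/1.8604 = -3.2251
df = 47, t-critical = ±2.012
Decision: reject H₀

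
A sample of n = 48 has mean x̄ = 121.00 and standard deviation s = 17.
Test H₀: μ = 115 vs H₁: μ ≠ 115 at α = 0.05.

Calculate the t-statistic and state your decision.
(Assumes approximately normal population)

df = n - 1 = 47
SE = s/√n = 17/√48 = 2.4537
t = (x̄ - μ₀)/SE = (121.00 - 115)/2.4537 = 2.4453
Critical value: t_{0.025,47} = ±2.012
p-value ≈ 0.0183
Decision: reject H₀

Answer: t = 2.4453, reject H₀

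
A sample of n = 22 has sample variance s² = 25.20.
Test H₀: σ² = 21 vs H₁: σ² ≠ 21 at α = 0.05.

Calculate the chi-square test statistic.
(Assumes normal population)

df = n - 1 = 21
χ² = (n-1)s²/σ₀² = 21×25.20/21 = 25.2000
Critical values: χ²_{0.975,21} = 10.283, χ²_{0.025,21} = 35.479
Rejection region: χ² < 10.283 or χ² > 35.479
Decision: fail to reject H₀

Answer: χ² = 25.2000, fail to reject H₀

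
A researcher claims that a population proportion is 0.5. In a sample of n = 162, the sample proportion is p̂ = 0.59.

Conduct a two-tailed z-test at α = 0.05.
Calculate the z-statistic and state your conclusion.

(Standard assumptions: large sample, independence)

H₀: p = 0.5, H₁: p ≠ 0.5
Standard error: SE = √(p₀(1-p₀)/n) = √(0.5×0.5/162) = 0.039284
z-statistic: z = (p̂ - p₀)/SE = (0.59 - 0.5)/0.039284 = 2.2910
Critical value: z_0.025 = ±1.960
p-value = 0.0220
Decision: reject H₀ at α = 0.05

Answer: z = 2.2910, reject H₀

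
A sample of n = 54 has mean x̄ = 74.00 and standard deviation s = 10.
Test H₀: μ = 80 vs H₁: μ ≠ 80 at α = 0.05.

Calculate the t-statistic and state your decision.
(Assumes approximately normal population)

df = n - 1 = 53
SE = s/√n = 10/√54 = 1.3608
t = (x̄ - μ₀)/SE = (74.00 - 80)/1.3608 = -4.4092
Critical value: t_{0.025,53} = ±2.006
p-value ≈ 0.0001
Decision: reject H₀

Answer: t = -4.4092, reject H₀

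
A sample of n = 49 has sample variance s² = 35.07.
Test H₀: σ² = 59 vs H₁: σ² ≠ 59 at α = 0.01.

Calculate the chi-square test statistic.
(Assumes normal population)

Answer: χ² = 28.5315, fail to reject H₀

Derivation:
df = n - 1 = 48
χ² = (n-1)s²/σ₀² = 48×35.07/59 = 28.5315
Critical values: χ²_{0.995,48} = 26.511, χ²_{0.005,48} = 76.969
Rejection region: χ² < 26.511 or χ² > 76.969
Decision: fail to reject H₀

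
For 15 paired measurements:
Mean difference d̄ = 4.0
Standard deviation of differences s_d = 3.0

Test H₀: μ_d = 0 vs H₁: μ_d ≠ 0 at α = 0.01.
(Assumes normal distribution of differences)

Answer: t = 5.1640, reject H₀

Derivation:
df = n - 1 = 14
SE = s_d/√n = 3.0/√15 = 0.7746
t = d̄/SE = 4.0/0.7746 = 5.1640
Critical value: t_{0.005,14} = ±2.977
p-value ≈ 0.0001
Decision: reject H₀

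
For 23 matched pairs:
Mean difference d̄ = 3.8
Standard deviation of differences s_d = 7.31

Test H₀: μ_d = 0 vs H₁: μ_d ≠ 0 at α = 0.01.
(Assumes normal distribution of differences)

df = n - 1 = 22
SE = s_d/√n = 7.31/√23 = 1.5242
t = d̄/SE = 3.8/1.5242 = 2.4931
Critical value: t_{0.005,22} = ±2.819
p-value ≈ 0.0207
Decision: fail to reject H₀

Answer: t = 2.4931, fail to reject H₀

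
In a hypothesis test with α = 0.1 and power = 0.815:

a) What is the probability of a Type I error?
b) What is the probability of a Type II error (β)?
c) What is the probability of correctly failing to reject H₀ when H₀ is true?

a) Type I error probability = α = 0.1
b) Power = P(reject H₀ | H₁ true) = 1 - β = 0.815, so Type II error probability = β = 1 - Power = 0.185
c) P(fail to reject H₀ | H₀ true) = 1 - α = 0.9

Answer: a) 0.1, b) 0.185, c) 0.9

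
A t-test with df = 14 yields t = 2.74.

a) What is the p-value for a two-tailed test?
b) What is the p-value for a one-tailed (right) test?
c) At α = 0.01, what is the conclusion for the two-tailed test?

Answer: a) 0.0160, b) 0.0080, c) fail to reject H₀

Derivation:
Using t-distribution with df = 14:
a) Two-tailed: p = 2×P(T > 2.74) = 0.0160
b) One-tailed: p = P(T > 2.74) = 0.0080
c) 0.0160 ≥ 0.01, fail to reject H₀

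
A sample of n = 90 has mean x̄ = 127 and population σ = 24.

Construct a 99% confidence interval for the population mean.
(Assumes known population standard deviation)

Confidence level: 99%, α = 0.01
z_0.005 = 2.576
SE = σ/√n = 24/√90 = 2.5298
Margin of error = 2.576 × 2.5298 = 6.5168
CI: x̄ ± margin = 127 ± 6.5168
CI: (120.4832, 133.5168)

Answer: (120.4832, 133.5168)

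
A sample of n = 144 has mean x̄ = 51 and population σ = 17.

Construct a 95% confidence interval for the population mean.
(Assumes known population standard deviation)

Confidence level: 95%, α = 0.05
z_0.025 = 1.960
SE = σ/√n = 17/√144 = 1.4167
Margin of error = 1.960 × 1.4167 = 2.7767
CI: x̄ ± margin = 51 ± 2.7767
CI: (48.2233, 53.7767)

Answer: (48.2233, 53.7767)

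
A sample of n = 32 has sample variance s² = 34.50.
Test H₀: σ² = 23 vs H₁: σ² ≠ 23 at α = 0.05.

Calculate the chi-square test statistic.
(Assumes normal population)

Answer: χ² = 46.5000, fail to reject H₀

Derivation:
df = n - 1 = 31
χ² = (n-1)s²/σ₀² = 31×34.50/23 = 46.5000
Critical values: χ²_{0.975,31} = 17.539, χ²_{0.025,31} = 48.232
Rejection region: χ² < 17.539 or χ² > 48.232
Decision: fail to reject H₀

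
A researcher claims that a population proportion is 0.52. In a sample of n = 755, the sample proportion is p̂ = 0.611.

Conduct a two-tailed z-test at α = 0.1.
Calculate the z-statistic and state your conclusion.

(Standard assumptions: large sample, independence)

Answer: z = 5.0049, reject H₀

Derivation:
H₀: p = 0.52, H₁: p ≠ 0.52
Standard error: SE = √(p₀(1-p₀)/n) = √(0.52×0.48/755) = 0.018182
z-statistic: z = (p̂ - p₀)/SE = (0.611 - 0.52)/0.018182 = 5.0049
Critical value: z_0.05 = ±1.645
p-value < 0.0001
Decision: reject H₀ at α = 0.1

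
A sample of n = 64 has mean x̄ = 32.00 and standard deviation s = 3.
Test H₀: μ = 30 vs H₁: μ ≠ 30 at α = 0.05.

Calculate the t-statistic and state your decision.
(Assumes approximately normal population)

Answer: t = 5.3333, reject H₀

Derivation:
df = n - 1 = 63
SE = s/√n = 3/√64 = 0.3750
t = (x̄ - μ₀)/SE = (32.00 - 30)/0.3750 = 5.3333
Critical value: t_{0.025,63} = ±1.998
p-value < 0.0001
Decision: reject H₀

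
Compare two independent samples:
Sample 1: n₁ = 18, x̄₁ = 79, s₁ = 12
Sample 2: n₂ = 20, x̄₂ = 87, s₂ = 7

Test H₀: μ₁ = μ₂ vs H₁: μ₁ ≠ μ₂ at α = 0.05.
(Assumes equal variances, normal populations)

Pooled variance: s²_p = [17×12² + 19×7²]/(36) = 93.8611
s_p = 9.6882
SE = s_p×√(1/n₁ + 1/n₂) = 9.6882×√(1/18 + 1/20) = 3.1476
t = (x̄₁ - x̄₂)/SE = (79 - 87)/3.1476 = -2.5416
df = 36, t-critical = ±2.028
Decision: reject H₀

Answer: t = -2.5416, reject H₀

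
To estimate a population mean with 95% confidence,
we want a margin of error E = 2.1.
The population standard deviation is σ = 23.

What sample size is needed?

z_0.025 = 1.960
n = (z×σ/E)² = (1.960×23/2.1)²
n = 460.8178
Round up: n = 461

Answer: n = 461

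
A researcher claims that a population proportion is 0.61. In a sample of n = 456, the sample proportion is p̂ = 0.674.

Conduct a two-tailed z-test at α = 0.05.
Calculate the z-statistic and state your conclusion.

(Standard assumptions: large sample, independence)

H₀: p = 0.61, H₁: p ≠ 0.61
Standard error: SE = √(p₀(1-p₀)/n) = √(0.61×0.39/456) = 0.022841
z-statistic: z = (p̂ - p₀)/SE = (0.674 - 0.61)/0.022841 = 2.8020
Critical value: z_0.025 = ±1.960
p-value = 0.0051
Decision: reject H₀ at α = 0.05

Answer: z = 2.8020, reject H₀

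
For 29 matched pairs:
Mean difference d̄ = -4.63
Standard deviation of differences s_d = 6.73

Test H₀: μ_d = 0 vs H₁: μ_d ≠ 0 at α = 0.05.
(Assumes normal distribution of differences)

Answer: t = -3.7049, reject H₀

Derivation:
df = n - 1 = 28
SE = s_d/√n = 6.73/√29 = 1.2497
t = d̄/SE = -4.63/1.2497 = -3.7049
Critical value: t_{0.025,28} = ±2.048
p-value ≈ 0.0009
Decision: reject H₀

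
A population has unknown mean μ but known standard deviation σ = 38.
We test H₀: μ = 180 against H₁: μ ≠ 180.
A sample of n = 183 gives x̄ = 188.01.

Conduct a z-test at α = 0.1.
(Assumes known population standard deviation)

Answer: z = 2.8515, reject H₀

Derivation:
Standard error: SE = σ/√n = 38/√183 = 2.8090
z-statistic: z = (x̄ - μ₀)/SE = (188.01 - 180)/2.8090 = 2.8515
Critical value: ±1.645
p-value = 0.0044
Decision: reject H₀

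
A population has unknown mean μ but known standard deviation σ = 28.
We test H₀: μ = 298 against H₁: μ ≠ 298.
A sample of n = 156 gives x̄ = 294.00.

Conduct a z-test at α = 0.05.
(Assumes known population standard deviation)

Answer: z = -1.7843, fail to reject H₀

Derivation:
Standard error: SE = σ/√n = 28/√156 = 2.2418
z-statistic: z = (x̄ - μ₀)/SE = (294.00 - 298)/2.2418 = -1.7843
Critical value: ±1.960
p-value = 0.0744
Decision: fail to reject H₀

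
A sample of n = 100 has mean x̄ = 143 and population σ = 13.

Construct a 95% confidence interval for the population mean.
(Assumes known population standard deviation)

Confidence level: 95%, α = 0.05
z_0.025 = 1.960
SE = σ/√n = 13/√100 = 1.3000
Margin of error = 1.960 × 1.3000 = 2.5480
CI: x̄ ± margin = 143 ± 2.5480
CI: (140.4520, 145.5480)

Answer: (140.4520, 145.5480)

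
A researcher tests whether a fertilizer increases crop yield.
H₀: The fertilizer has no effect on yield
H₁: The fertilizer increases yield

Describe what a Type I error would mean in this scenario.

Type I error (α): Rejecting H₀ when H₀ is true
Type II error (β): Failing to reject H₀ when H₁ is true

Answer: Concluding the fertilizer works when it doesn't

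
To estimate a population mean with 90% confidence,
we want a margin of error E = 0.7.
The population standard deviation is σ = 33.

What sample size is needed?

z_0.05 = 1.645
n = (z×σ/E)² = (1.645×33/0.7)²
n = 6014.0025
Round up: n = 6015

Answer: n = 6015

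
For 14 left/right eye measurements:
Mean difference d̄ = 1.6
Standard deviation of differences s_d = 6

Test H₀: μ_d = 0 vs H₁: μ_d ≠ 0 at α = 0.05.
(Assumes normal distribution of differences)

df = n - 1 = 13
SE = s_d/√n = 6/√14 = 1.6036
t = d̄/SE = 1.6/1.6036 = 0.9978
Critical value: t_{0.025,13} = ±2.160
p-value ≈ 0.3366
Decision: fail to reject H₀

Answer: t = 0.9978, fail to reject H₀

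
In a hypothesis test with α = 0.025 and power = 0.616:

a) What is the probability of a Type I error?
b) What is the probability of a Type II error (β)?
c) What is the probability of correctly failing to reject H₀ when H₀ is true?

Answer: a) 0.025, b) 0.384, c) 0.975

Derivation:
a) Type I error probability = α = 0.025
b) Power = P(reject H₀ | H₁ true) = 1 - β = 0.616, so Type II error probability = β = 1 - Power = 0.384
c) P(fail to reject H₀ | H₀ true) = 1 - α = 0.975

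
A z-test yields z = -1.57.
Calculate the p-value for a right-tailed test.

Answer: p-value ≈ 0.9418

Derivation:
For z = -1.57:
p = P(Z > -1.57) = 1 - Φ(-1.57) = 0.9418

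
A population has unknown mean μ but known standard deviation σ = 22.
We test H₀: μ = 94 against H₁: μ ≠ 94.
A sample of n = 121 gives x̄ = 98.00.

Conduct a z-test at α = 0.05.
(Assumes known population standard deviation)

Answer: z = 2.0000, reject H₀

Derivation:
Standard error: SE = σ/√n = 22/√121 = 2.0000
z-statistic: z = (x̄ - μ₀)/SE = (98.00 - 94)/2.0000 = 2.0000
Critical value: ±1.960
p-value = 0.0455
Decision: reject H₀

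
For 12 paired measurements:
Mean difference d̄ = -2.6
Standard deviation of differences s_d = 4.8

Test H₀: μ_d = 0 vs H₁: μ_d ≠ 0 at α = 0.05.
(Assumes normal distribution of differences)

Answer: t = -1.8764, fail to reject H₀

Derivation:
df = n - 1 = 11
SE = s_d/√n = 4.8/√12 = 1.3856
t = d̄/SE = -2.6/1.3856 = -1.8764
Critical value: t_{0.025,11} = ±2.201
p-value ≈ 0.0874
Decision: fail to reject H₀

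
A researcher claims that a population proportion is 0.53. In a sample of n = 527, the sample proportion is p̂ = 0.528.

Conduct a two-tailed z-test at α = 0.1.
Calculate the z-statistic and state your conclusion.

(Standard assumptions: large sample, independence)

Answer: z = -0.0920, fail to reject H₀

Derivation:
H₀: p = 0.53, H₁: p ≠ 0.53
Standard error: SE = √(p₀(1-p₀)/n) = √(0.53×0.47/527) = 0.021741
z-statistic: z = (p̂ - p₀)/SE = (0.528 - 0.53)/0.021741 = -0.0920
Critical value: z_0.05 = ±1.645
p-value = 0.9267
Decision: fail to reject H₀ at α = 0.1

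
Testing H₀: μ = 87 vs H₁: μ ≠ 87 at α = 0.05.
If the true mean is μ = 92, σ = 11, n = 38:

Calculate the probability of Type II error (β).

SE = σ/√n = 11/√38 = 1.7844
Critical values: μ₀ ± z_0.025×SE = 87 ± 1.960×1.7844
Acceptance region: (83.5026, 90.4974)
Under H₁ (μ = 92): z_high = (90.4974 - 92)/1.7844 = -0.8421, z_low = (83.5026 - 92)/1.7844 = -4.7620
β = P(not reject | H₁) = Φ(-0.8421) - Φ(-4.7620) ≈ 0.1999

Answer: β ≈ 0.1999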